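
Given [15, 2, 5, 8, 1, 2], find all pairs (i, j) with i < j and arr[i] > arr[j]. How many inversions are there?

Finding inversions in [15, 2, 5, 8, 1, 2]:

(0, 1): arr[0]=15 > arr[1]=2
(0, 2): arr[0]=15 > arr[2]=5
(0, 3): arr[0]=15 > arr[3]=8
(0, 4): arr[0]=15 > arr[4]=1
(0, 5): arr[0]=15 > arr[5]=2
(1, 4): arr[1]=2 > arr[4]=1
(2, 4): arr[2]=5 > arr[4]=1
(2, 5): arr[2]=5 > arr[5]=2
(3, 4): arr[3]=8 > arr[4]=1
(3, 5): arr[3]=8 > arr[5]=2

Total inversions: 10

The array has 10 inversion(s): (0,1), (0,2), (0,3), (0,4), (0,5), (1,4), (2,4), (2,5), (3,4), (3,5). Each pair (i,j) satisfies i < j and arr[i] > arr[j].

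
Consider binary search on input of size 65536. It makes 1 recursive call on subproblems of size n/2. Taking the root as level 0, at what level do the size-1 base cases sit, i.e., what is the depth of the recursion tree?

For divide and conquer with division factor 2:

Problem sizes at each level:
Level 0: 65536
Level 1: 32768
Level 2: 16384
Level 3: 8192
Level 4: 4096
Level 5: 2048
Level 6: 1024
Level 7: 512
Level 8: 256
Level 9: 128
Level 10: 64
Level 11: 32
Level 12: 16
Level 13: 8
Level 14: 4
Level 15: 2
Level 16: 1

The root is level 0 and the size-1 base case is level 16 (the tree spans levels 0 through 16, i.e. 17 levels counting the root), so the depth is the number of divisions: log_2(65536) = 16

The recursion tree depth is log_2(65536) = 16. At each level, the problem size is divided by 2, so it takes 16 divisions to reduce to a base case of size 1. The algorithm makes 1 recursive call at each level.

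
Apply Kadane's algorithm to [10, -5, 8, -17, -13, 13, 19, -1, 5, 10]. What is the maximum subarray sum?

Using Kadane's algorithm on [10, -5, 8, -17, -13, 13, 19, -1, 5, 10]:

Scanning through the array:
Position 1 (value -5): max_ending_here = 5, max_so_far = 10
Position 2 (value 8): max_ending_here = 13, max_so_far = 13
Position 3 (value -17): max_ending_here = -4, max_so_far = 13
Position 4 (value -13): max_ending_here = -13, max_so_far = 13
Position 5 (value 13): max_ending_here = 13, max_so_far = 13
Position 6 (value 19): max_ending_here = 32, max_so_far = 32
Position 7 (value -1): max_ending_here = 31, max_so_far = 32
Position 8 (value 5): max_ending_here = 36, max_so_far = 36
Position 9 (value 10): max_ending_here = 46, max_so_far = 46

Maximum subarray: [13, 19, -1, 5, 10]
Maximum sum: 46

The maximum subarray is [13, 19, -1, 5, 10] with sum 46. This subarray runs from index 5 to index 9.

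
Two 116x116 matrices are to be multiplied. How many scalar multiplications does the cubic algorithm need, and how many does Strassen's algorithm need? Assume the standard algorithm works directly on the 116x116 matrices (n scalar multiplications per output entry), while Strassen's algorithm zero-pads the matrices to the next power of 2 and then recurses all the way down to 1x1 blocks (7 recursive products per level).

Matrix multiplication for 116x116 matrices:

Strassen's algorithm requires power-of-2 dimensions. Pad 116x116 to 128x128 (next power of 2).

Standard algorithm: 116^3 = 1560896 multiplications
Strassen's algorithm: 7^(log2(128)) = 7^7 = 823543 multiplications
Savings: 1560896 - 823543 = 737353 multiplications

Standard: 1560896 multiplications (116^3). Strassen: 823543 multiplications (7^7, after padding to 128x128). Strassen reduces 8 recursive multiplications to 7 at each level.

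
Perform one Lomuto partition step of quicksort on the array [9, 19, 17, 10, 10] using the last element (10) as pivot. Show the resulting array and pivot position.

Lomuto partition with pivot = 10:

Initial array: [9, 19, 17, 10, 10]

arr[0]=9 <= 10: swap with position 0, array becomes [9, 19, 17, 10, 10]
arr[1]=19 > 10: no swap
arr[2]=17 > 10: no swap
arr[3]=10 <= 10: swap with position 1, array becomes [9, 10, 17, 19, 10]

Place pivot at position 2: [9, 10, 10, 19, 17]
Pivot position: 2

After partitioning with pivot 10, the array becomes [9, 10, 10, 19, 17]. The pivot is placed at index 2. All elements to the left of the pivot are <= 10, and all elements to the right are > 10.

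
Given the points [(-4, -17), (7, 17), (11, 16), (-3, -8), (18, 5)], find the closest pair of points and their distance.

Computing all pairwise distances among 5 points:

d((-4, -17), (7, 17)) = 35.7351
d((-4, -17), (11, 16)) = 36.2491
d((-4, -17), (-3, -8)) = 9.0554
d((-4, -17), (18, 5)) = 31.1127
d((7, 17), (11, 16)) = 4.1231 <-- minimum
d((7, 17), (-3, -8)) = 26.9258
d((7, 17), (18, 5)) = 16.2788
d((11, 16), (-3, -8)) = 27.7849
d((11, 16), (18, 5)) = 13.0384
d((-3, -8), (18, 5)) = 24.6982

Closest pair: (7, 17) and (11, 16) with distance 4.1231

The closest pair is (7, 17) and (11, 16) with Euclidean distance 4.1231. For 5 points, brute-force pairwise comparison is shown above. For large n, the divide-and-conquer algorithm (sort by x, recurse on halves, check the dividing strip) achieves O(n log n).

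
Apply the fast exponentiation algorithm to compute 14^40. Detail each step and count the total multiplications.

Computing 14^40 by squaring (build up from 14^1; each line after the first costs one multiplication):

14^1 = 14
14^2 = (14^1)^2 = 14^2 = 196
14^4 = (14^2)^2 = 196^2 = 38416
14^5 = 14 * 14^4 = 14 * 38416 = 537824
14^10 = (14^5)^2 = 537824^2 = 289254654976
14^20 = (14^10)^2 = 289254654976^2 = 83668255425284801560576
14^40 = (14^20)^2 = 83668255425284801560576^2 = 7000376965910699630056503868178506524997451776

Result: 7000376965910699630056503868178506524997451776
Multiplications needed: 6 (6 lines after 14^1)

14^40 = 7000376965910699630056503868178506524997451776. Using exponentiation by squaring, this requires 6 multiplications. The key idea: if the exponent is even, square the half-power; if odd, multiply by the base once.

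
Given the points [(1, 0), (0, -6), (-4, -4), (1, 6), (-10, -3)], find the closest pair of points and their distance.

Computing all pairwise distances among 5 points:

d((1, 0), (0, -6)) = 6.0828
d((1, 0), (-4, -4)) = 6.4031
d((1, 0), (1, 6)) = 6.0
d((1, 0), (-10, -3)) = 11.4018
d((0, -6), (-4, -4)) = 4.4721 <-- minimum
d((0, -6), (1, 6)) = 12.0416
d((0, -6), (-10, -3)) = 10.4403
d((-4, -4), (1, 6)) = 11.1803
d((-4, -4), (-10, -3)) = 6.0828
d((1, 6), (-10, -3)) = 14.2127

Closest pair: (0, -6) and (-4, -4) with distance 4.4721

The closest pair is (0, -6) and (-4, -4) with Euclidean distance 4.4721. For 5 points, brute-force pairwise comparison is shown above. For large n, the divide-and-conquer algorithm (sort by x, recurse on halves, check the dividing strip) achieves O(n log n).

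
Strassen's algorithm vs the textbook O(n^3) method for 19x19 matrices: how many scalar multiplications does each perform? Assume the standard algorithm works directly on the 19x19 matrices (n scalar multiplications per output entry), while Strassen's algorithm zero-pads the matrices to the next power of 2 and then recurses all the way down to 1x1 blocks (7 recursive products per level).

Matrix multiplication for 19x19 matrices:

Strassen's algorithm requires power-of-2 dimensions. Pad 19x19 to 32x32 (next power of 2).

Standard algorithm: 19^3 = 6859 multiplications
Strassen's algorithm: 7^(log2(32)) = 7^5 = 16807 multiplications
Difference: 6859 - 16807 = -9948 (Strassen uses MORE here due to padding overhead — for small or just-over-power-of-2 n, padding can outweigh the per-level savings)

Standard: 6859 multiplications (19^3). Strassen: 16807 multiplications (7^5, after padding to 32x32). Strassen reduces 8 recursive multiplications to 7 at each level.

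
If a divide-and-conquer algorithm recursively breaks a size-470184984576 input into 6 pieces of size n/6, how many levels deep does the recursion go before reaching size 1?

For divide and conquer with division factor 6:

Problem sizes at each level:
Level 0: 470184984576
Level 1: 78364164096
Level 2: 13060694016
Level 3: 2176782336
Level 4: 362797056
Level 5: 60466176
Level 6: 10077696
Level 7: 1679616
Level 8: 279936
Level 9: 46656
Level 10: 7776
Level 11: 1296
Level 12: 216
Level 13: 36
Level 14: 6
Level 15: 1

The root is level 0 and the size-1 base case is level 15 (the tree spans levels 0 through 15, i.e. 16 levels counting the root), so the depth is the number of divisions: log_6(470184984576) = 15

The recursion tree depth is log_6(470184984576) = 15. At each level, the problem size is divided by 6, so it takes 15 divisions to reduce to a base case of size 1. The algorithm makes 6 recursive calls at each level.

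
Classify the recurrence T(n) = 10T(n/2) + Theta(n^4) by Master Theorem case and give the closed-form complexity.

Master Theorem for T(n) = 10T(n/2) + O(n^4):

a = 10, b = 2, c = 4
log_b(a) = log_2(10) = 3.3219

Case 3: c = 4 > log_2(10) = 3.3219
T(n) = O(n^4) = O(n^4)

For T(n) = 10T(n/2) + O(n^4): log_2(10) = 3.3219. This is Case 3 of the Master Theorem (c > log_b(a), work dominated by root), giving O(n^4).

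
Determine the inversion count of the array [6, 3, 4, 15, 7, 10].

Finding inversions in [6, 3, 4, 15, 7, 10]:

(0, 1): arr[0]=6 > arr[1]=3
(0, 2): arr[0]=6 > arr[2]=4
(3, 4): arr[3]=15 > arr[4]=7
(3, 5): arr[3]=15 > arr[5]=10

Total inversions: 4

The array has 4 inversion(s): (0,1), (0,2), (3,4), (3,5). Each pair (i,j) satisfies i < j and arr[i] > arr[j].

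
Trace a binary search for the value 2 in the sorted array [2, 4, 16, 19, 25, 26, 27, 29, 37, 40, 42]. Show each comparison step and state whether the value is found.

Binary search for 2 in [2, 4, 16, 19, 25, 26, 27, 29, 37, 40, 42]:

lo=0, hi=10, mid=5, arr[mid]=26 -> 26 > 2, search left half
lo=0, hi=4, mid=2, arr[mid]=16 -> 16 > 2, search left half
lo=0, hi=1, mid=0, arr[mid]=2 -> Found target at index 0!

Binary search finds 2 at index 0 after 3 comparisons. The search repeatedly halves the search space by comparing with the middle element.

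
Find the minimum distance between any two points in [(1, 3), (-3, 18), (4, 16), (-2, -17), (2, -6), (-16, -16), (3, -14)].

Computing all pairwise distances among 7 points:

d((1, 3), (-3, 18)) = 15.5242
d((1, 3), (4, 16)) = 13.3417
d((1, 3), (-2, -17)) = 20.2237
d((1, 3), (2, -6)) = 9.0554
d((1, 3), (-16, -16)) = 25.4951
d((1, 3), (3, -14)) = 17.1172
d((-3, 18), (4, 16)) = 7.2801
d((-3, 18), (-2, -17)) = 35.0143
d((-3, 18), (2, -6)) = 24.5153
d((-3, 18), (-16, -16)) = 36.4005
d((-3, 18), (3, -14)) = 32.5576
d((4, 16), (-2, -17)) = 33.541
d((4, 16), (2, -6)) = 22.0907
d((4, 16), (-16, -16)) = 37.7359
d((4, 16), (3, -14)) = 30.0167
d((-2, -17), (2, -6)) = 11.7047
d((-2, -17), (-16, -16)) = 14.0357
d((-2, -17), (3, -14)) = 5.831 <-- minimum
d((2, -6), (-16, -16)) = 20.5913
d((2, -6), (3, -14)) = 8.0623
d((-16, -16), (3, -14)) = 19.105

Closest pair: (-2, -17) and (3, -14) with distance 5.831

The closest pair is (-2, -17) and (3, -14) with Euclidean distance 5.831. For 7 points, brute-force pairwise comparison is shown above. For large n, the divide-and-conquer algorithm (sort by x, recurse on halves, check the dividing strip) achieves O(n log n).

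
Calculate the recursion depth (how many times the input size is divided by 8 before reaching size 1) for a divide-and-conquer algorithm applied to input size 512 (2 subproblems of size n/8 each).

For divide and conquer with division factor 8:

Problem sizes at each level:
Level 0: 512
Level 1: 64
Level 2: 8
Level 3: 1

The root is level 0 and the size-1 base case is level 3 (the tree spans levels 0 through 3, i.e. 4 levels counting the root), so the depth is the number of divisions: log_8(512) = 3

The recursion tree depth is log_8(512) = 3. At each level, the problem size is divided by 8, so it takes 3 divisions to reduce to a base case of size 1. The algorithm makes 2 recursive calls at each level.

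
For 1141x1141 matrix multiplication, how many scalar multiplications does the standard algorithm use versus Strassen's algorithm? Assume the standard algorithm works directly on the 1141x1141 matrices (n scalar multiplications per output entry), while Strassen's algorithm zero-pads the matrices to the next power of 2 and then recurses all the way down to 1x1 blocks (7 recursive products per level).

Matrix multiplication for 1141x1141 matrices:

Strassen's algorithm requires power-of-2 dimensions. Pad 1141x1141 to 2048x2048 (next power of 2).

Standard algorithm: 1141^3 = 1485446221 multiplications
Strassen's algorithm: 7^(log2(2048)) = 7^11 = 1977326743 multiplications
Difference: 1485446221 - 1977326743 = -491880522 (Strassen uses MORE here due to padding overhead — for small or just-over-power-of-2 n, padding can outweigh the per-level savings)

Standard: 1485446221 multiplications (1141^3). Strassen: 1977326743 multiplications (7^11, after padding to 2048x2048). Strassen reduces 8 recursive multiplications to 7 at each level.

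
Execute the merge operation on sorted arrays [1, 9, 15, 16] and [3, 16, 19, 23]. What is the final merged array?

Merging process:

Compare 1 vs 3: take 1 from left. Merged: [1]
Compare 9 vs 3: take 3 from right. Merged: [1, 3]
Compare 9 vs 16: take 9 from left. Merged: [1, 3, 9]
Compare 15 vs 16: take 15 from left. Merged: [1, 3, 9, 15]
Compare 16 vs 16: take 16 from left. Merged: [1, 3, 9, 15, 16]
Append remaining from right: [16, 19, 23]. Merged: [1, 3, 9, 15, 16, 16, 19, 23]

Final merged array: [1, 3, 9, 15, 16, 16, 19, 23]
Total comparisons: 5

The merged array is [1, 3, 9, 15, 16, 16, 19, 23], requiring 5 comparisons. The merge step runs in O(n) time where n is the total number of elements.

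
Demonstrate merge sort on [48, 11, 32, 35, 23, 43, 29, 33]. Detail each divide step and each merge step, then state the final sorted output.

Merge sort trace:

Split: [48, 11, 32, 35, 23, 43, 29, 33] -> [48, 11, 32, 35] and [23, 43, 29, 33]
  Split: [48, 11, 32, 35] -> [48, 11] and [32, 35]
    Split: [48, 11] -> [48] and [11]
    Merge: [48] + [11] -> [11, 48]
    Split: [32, 35] -> [32] and [35]
    Merge: [32] + [35] -> [32, 35]
  Merge: [11, 48] + [32, 35] -> [11, 32, 35, 48]
  Split: [23, 43, 29, 33] -> [23, 43] and [29, 33]
    Split: [23, 43] -> [23] and [43]
    Merge: [23] + [43] -> [23, 43]
    Split: [29, 33] -> [29] and [33]
    Merge: [29] + [33] -> [29, 33]
  Merge: [23, 43] + [29, 33] -> [23, 29, 33, 43]
Merge: [11, 32, 35, 48] + [23, 29, 33, 43] -> [11, 23, 29, 32, 33, 35, 43, 48]

Final sorted array: [11, 23, 29, 32, 33, 35, 43, 48]

The merge sort proceeds by recursively splitting the array and merging sorted halves.
After all merges, the sorted array is [11, 23, 29, 32, 33, 35, 43, 48].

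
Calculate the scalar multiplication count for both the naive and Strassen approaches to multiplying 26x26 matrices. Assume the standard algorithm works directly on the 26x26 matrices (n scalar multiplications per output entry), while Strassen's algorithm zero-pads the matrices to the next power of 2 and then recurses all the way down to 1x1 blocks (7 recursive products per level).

Matrix multiplication for 26x26 matrices:

Strassen's algorithm requires power-of-2 dimensions. Pad 26x26 to 32x32 (next power of 2).

Standard algorithm: 26^3 = 17576 multiplications
Strassen's algorithm: 7^(log2(32)) = 7^5 = 16807 multiplications
Savings: 17576 - 16807 = 769 multiplications

Standard: 17576 multiplications (26^3). Strassen: 16807 multiplications (7^5, after padding to 32x32). Strassen reduces 8 recursive multiplications to 7 at each level.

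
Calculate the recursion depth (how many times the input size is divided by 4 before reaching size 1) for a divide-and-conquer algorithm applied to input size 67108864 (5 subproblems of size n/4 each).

For divide and conquer with division factor 4:

Problem sizes at each level:
Level 0: 67108864
Level 1: 16777216
Level 2: 4194304
Level 3: 1048576
Level 4: 262144
Level 5: 65536
Level 6: 16384
Level 7: 4096
Level 8: 1024
Level 9: 256
Level 10: 64
Level 11: 16
Level 12: 4
Level 13: 1

The root is level 0 and the size-1 base case is level 13 (the tree spans levels 0 through 13, i.e. 14 levels counting the root), so the depth is the number of divisions: log_4(67108864) = 13

The recursion tree depth is log_4(67108864) = 13. At each level, the problem size is divided by 4, so it takes 13 divisions to reduce to a base case of size 1. The algorithm makes 5 recursive calls at each level.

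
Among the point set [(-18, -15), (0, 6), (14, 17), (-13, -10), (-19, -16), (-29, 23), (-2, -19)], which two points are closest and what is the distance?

Computing all pairwise distances among 7 points:

d((-18, -15), (0, 6)) = 27.6586
d((-18, -15), (14, 17)) = 45.2548
d((-18, -15), (-13, -10)) = 7.0711
d((-18, -15), (-19, -16)) = 1.4142 <-- minimum
d((-18, -15), (-29, 23)) = 39.5601
d((-18, -15), (-2, -19)) = 16.4924
d((0, 6), (14, 17)) = 17.8045
d((0, 6), (-13, -10)) = 20.6155
d((0, 6), (-19, -16)) = 29.0689
d((0, 6), (-29, 23)) = 33.6155
d((0, 6), (-2, -19)) = 25.0799
d((14, 17), (-13, -10)) = 38.1838
d((14, 17), (-19, -16)) = 46.669
d((14, 17), (-29, 23)) = 43.4166
d((14, 17), (-2, -19)) = 39.3954
d((-13, -10), (-19, -16)) = 8.4853
d((-13, -10), (-29, 23)) = 36.6742
d((-13, -10), (-2, -19)) = 14.2127
d((-19, -16), (-29, 23)) = 40.2616
d((-19, -16), (-2, -19)) = 17.2627
d((-29, 23), (-2, -19)) = 49.93

Closest pair: (-18, -15) and (-19, -16) with distance 1.4142

The closest pair is (-18, -15) and (-19, -16) with Euclidean distance 1.4142. For 7 points, brute-force pairwise comparison is shown above. For large n, the divide-and-conquer algorithm (sort by x, recurse on halves, check the dividing strip) achieves O(n log n).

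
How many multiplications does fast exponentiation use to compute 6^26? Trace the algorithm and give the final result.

Computing 6^26 by squaring (build up from 6^1; each line after the first costs one multiplication):

6^1 = 6
6^2 = (6^1)^2 = 6^2 = 36
6^3 = 6 * 6^2 = 6 * 36 = 216
6^6 = (6^3)^2 = 216^2 = 46656
6^12 = (6^6)^2 = 46656^2 = 2176782336
6^13 = 6 * 6^12 = 6 * 2176782336 = 13060694016
6^26 = (6^13)^2 = 13060694016^2 = 170581728179578208256

Result: 170581728179578208256
Multiplications needed: 6 (6 lines after 6^1)

6^26 = 170581728179578208256. Using exponentiation by squaring, this requires 6 multiplications. The key idea: if the exponent is even, square the half-power; if odd, multiply by the base once.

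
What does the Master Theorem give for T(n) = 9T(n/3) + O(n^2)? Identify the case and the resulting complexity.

Master Theorem for T(n) = 9T(n/3) + O(n^2):

a = 9, b = 3, c = 2
log_b(a) = log_3(9) = 2.0000

Case 2: c = 2 = log_3(9) = 2.0000
T(n) = O(n^2 log n) = O(n^2 log n)

For T(n) = 9T(n/3) + O(n^2): log_3(9) = 2.0000. This is Case 2 of the Master Theorem (c = log_b(a), equal work at all levels), giving O(n^2 log n).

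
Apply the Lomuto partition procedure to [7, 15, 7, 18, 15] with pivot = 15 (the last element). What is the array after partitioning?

Lomuto partition with pivot = 15:

Initial array: [7, 15, 7, 18, 15]

arr[0]=7 <= 15: swap with position 0, array becomes [7, 15, 7, 18, 15]
arr[1]=15 <= 15: swap with position 1, array becomes [7, 15, 7, 18, 15]
arr[2]=7 <= 15: swap with position 2, array becomes [7, 15, 7, 18, 15]
arr[3]=18 > 15: no swap

Place pivot at position 3: [7, 15, 7, 15, 18]
Pivot position: 3

After partitioning with pivot 15, the array becomes [7, 15, 7, 15, 18]. The pivot is placed at index 3. All elements to the left of the pivot are <= 15, and all elements to the right are > 15.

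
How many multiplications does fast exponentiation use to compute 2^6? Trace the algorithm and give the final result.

Computing 2^6 by squaring (build up from 2^1; each line after the first costs one multiplication):

2^1 = 2
2^2 = (2^1)^2 = 2^2 = 4
2^3 = 2 * 2^2 = 2 * 4 = 8
2^6 = (2^3)^2 = 8^2 = 64

Result: 64
Multiplications needed: 3 (3 lines after 2^1)

2^6 = 64. Using exponentiation by squaring, this requires 3 multiplications. The key idea: if the exponent is even, square the half-power; if odd, multiply by the base once.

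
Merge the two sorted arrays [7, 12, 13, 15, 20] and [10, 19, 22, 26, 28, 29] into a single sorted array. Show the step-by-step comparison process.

Merging process:

Compare 7 vs 10: take 7 from left. Merged: [7]
Compare 12 vs 10: take 10 from right. Merged: [7, 10]
Compare 12 vs 19: take 12 from left. Merged: [7, 10, 12]
Compare 13 vs 19: take 13 from left. Merged: [7, 10, 12, 13]
Compare 15 vs 19: take 15 from left. Merged: [7, 10, 12, 13, 15]
Compare 20 vs 19: take 19 from right. Merged: [7, 10, 12, 13, 15, 19]
Compare 20 vs 22: take 20 from left. Merged: [7, 10, 12, 13, 15, 19, 20]
Append remaining from right: [22, 26, 28, 29]. Merged: [7, 10, 12, 13, 15, 19, 20, 22, 26, 28, 29]

Final merged array: [7, 10, 12, 13, 15, 19, 20, 22, 26, 28, 29]
Total comparisons: 7

The merged array is [7, 10, 12, 13, 15, 19, 20, 22, 26, 28, 29], requiring 7 comparisons. The merge step runs in O(n) time where n is the total number of elements.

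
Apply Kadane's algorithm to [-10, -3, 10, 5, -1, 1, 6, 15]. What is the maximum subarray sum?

Using Kadane's algorithm on [-10, -3, 10, 5, -1, 1, 6, 15]:

Scanning through the array:
Position 1 (value -3): max_ending_here = -3, max_so_far = -3
Position 2 (value 10): max_ending_here = 10, max_so_far = 10
Position 3 (value 5): max_ending_here = 15, max_so_far = 15
Position 4 (value -1): max_ending_here = 14, max_so_far = 15
Position 5 (value 1): max_ending_here = 15, max_so_far = 15
Position 6 (value 6): max_ending_here = 21, max_so_far = 21
Position 7 (value 15): max_ending_here = 36, max_so_far = 36

Maximum subarray: [10, 5, -1, 1, 6, 15]
Maximum sum: 36

The maximum subarray is [10, 5, -1, 1, 6, 15] with sum 36. This subarray runs from index 2 to index 7.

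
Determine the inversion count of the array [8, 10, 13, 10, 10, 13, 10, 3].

Finding inversions in [8, 10, 13, 10, 10, 13, 10, 3]:

(0, 7): arr[0]=8 > arr[7]=3
(1, 7): arr[1]=10 > arr[7]=3
(2, 3): arr[2]=13 > arr[3]=10
(2, 4): arr[2]=13 > arr[4]=10
(2, 6): arr[2]=13 > arr[6]=10
(2, 7): arr[2]=13 > arr[7]=3
(3, 7): arr[3]=10 > arr[7]=3
(4, 7): arr[4]=10 > arr[7]=3
(5, 6): arr[5]=13 > arr[6]=10
(5, 7): arr[5]=13 > arr[7]=3
(6, 7): arr[6]=10 > arr[7]=3

Total inversions: 11

The array has 11 inversion(s): (0,7), (1,7), (2,3), (2,4), (2,6), (2,7), (3,7), (4,7), (5,6), (5,7), (6,7). Each pair (i,j) satisfies i < j and arr[i] > arr[j].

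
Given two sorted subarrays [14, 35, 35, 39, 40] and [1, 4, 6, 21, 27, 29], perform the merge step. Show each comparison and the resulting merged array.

Merging process:

Compare 14 vs 1: take 1 from right. Merged: [1]
Compare 14 vs 4: take 4 from right. Merged: [1, 4]
Compare 14 vs 6: take 6 from right. Merged: [1, 4, 6]
Compare 14 vs 21: take 14 from left. Merged: [1, 4, 6, 14]
Compare 35 vs 21: take 21 from right. Merged: [1, 4, 6, 14, 21]
Compare 35 vs 27: take 27 from right. Merged: [1, 4, 6, 14, 21, 27]
Compare 35 vs 29: take 29 from right. Merged: [1, 4, 6, 14, 21, 27, 29]
Append remaining from left: [35, 35, 39, 40]. Merged: [1, 4, 6, 14, 21, 27, 29, 35, 35, 39, 40]

Final merged array: [1, 4, 6, 14, 21, 27, 29, 35, 35, 39, 40]
Total comparisons: 7

The merged array is [1, 4, 6, 14, 21, 27, 29, 35, 35, 39, 40], requiring 7 comparisons. The merge step runs in O(n) time where n is the total number of elements.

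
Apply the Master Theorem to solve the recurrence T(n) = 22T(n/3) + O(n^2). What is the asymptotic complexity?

Master Theorem for T(n) = 22T(n/3) + O(n^2):

a = 22, b = 3, c = 2
log_b(a) = log_3(22) = 2.8136

Case 1: c = 2 < log_3(22) = 2.8136
T(n) = O(n^(log_3 22))

For T(n) = 22T(n/3) + O(n^2): log_3(22) = 2.8136. This is Case 1 of the Master Theorem (c < log_b(a), work dominated by leaves), giving O(n^(log_3 22)).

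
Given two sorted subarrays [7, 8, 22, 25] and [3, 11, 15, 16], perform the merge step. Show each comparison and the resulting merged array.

Merging process:

Compare 7 vs 3: take 3 from right. Merged: [3]
Compare 7 vs 11: take 7 from left. Merged: [3, 7]
Compare 8 vs 11: take 8 from left. Merged: [3, 7, 8]
Compare 22 vs 11: take 11 from right. Merged: [3, 7, 8, 11]
Compare 22 vs 15: take 15 from right. Merged: [3, 7, 8, 11, 15]
Compare 22 vs 16: take 16 from right. Merged: [3, 7, 8, 11, 15, 16]
Append remaining from left: [22, 25]. Merged: [3, 7, 8, 11, 15, 16, 22, 25]

Final merged array: [3, 7, 8, 11, 15, 16, 22, 25]
Total comparisons: 6

The merged array is [3, 7, 8, 11, 15, 16, 22, 25], requiring 6 comparisons. The merge step runs in O(n) time where n is the total number of elements.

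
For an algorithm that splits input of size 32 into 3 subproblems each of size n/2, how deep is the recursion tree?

For divide and conquer with division factor 2:

Problem sizes at each level:
Level 0: 32
Level 1: 16
Level 2: 8
Level 3: 4
Level 4: 2
Level 5: 1

The root is level 0 and the size-1 base case is level 5 (the tree spans levels 0 through 5, i.e. 6 levels counting the root), so the depth is the number of divisions: log_2(32) = 5

The recursion tree depth is log_2(32) = 5. At each level, the problem size is divided by 2, so it takes 5 divisions to reduce to a base case of size 1. The algorithm makes 3 recursive calls at each level.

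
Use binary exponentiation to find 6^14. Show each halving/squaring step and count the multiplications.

Computing 6^14 by squaring (build up from 6^1; each line after the first costs one multiplication):

6^1 = 6
6^2 = (6^1)^2 = 6^2 = 36
6^3 = 6 * 6^2 = 6 * 36 = 216
6^6 = (6^3)^2 = 216^2 = 46656
6^7 = 6 * 6^6 = 6 * 46656 = 279936
6^14 = (6^7)^2 = 279936^2 = 78364164096

Result: 78364164096
Multiplications needed: 5 (5 lines after 6^1)

6^14 = 78364164096. Using exponentiation by squaring, this requires 5 multiplications. The key idea: if the exponent is even, square the half-power; if odd, multiply by the base once.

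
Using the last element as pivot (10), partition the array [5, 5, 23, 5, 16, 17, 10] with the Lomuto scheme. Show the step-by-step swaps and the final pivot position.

Lomuto partition with pivot = 10:

Initial array: [5, 5, 23, 5, 16, 17, 10]

arr[0]=5 <= 10: swap with position 0, array becomes [5, 5, 23, 5, 16, 17, 10]
arr[1]=5 <= 10: swap with position 1, array becomes [5, 5, 23, 5, 16, 17, 10]
arr[2]=23 > 10: no swap
arr[3]=5 <= 10: swap with position 2, array becomes [5, 5, 5, 23, 16, 17, 10]
arr[4]=16 > 10: no swap
arr[5]=17 > 10: no swap

Place pivot at position 3: [5, 5, 5, 10, 16, 17, 23]
Pivot position: 3

After partitioning with pivot 10, the array becomes [5, 5, 5, 10, 16, 17, 23]. The pivot is placed at index 3. All elements to the left of the pivot are <= 10, and all elements to the right are > 10.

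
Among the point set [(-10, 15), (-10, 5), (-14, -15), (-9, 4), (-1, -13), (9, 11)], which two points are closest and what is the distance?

Computing all pairwise distances among 6 points:

d((-10, 15), (-10, 5)) = 10.0
d((-10, 15), (-14, -15)) = 30.2655
d((-10, 15), (-9, 4)) = 11.0454
d((-10, 15), (-1, -13)) = 29.4109
d((-10, 15), (9, 11)) = 19.4165
d((-10, 5), (-14, -15)) = 20.3961
d((-10, 5), (-9, 4)) = 1.4142 <-- minimum
d((-10, 5), (-1, -13)) = 20.1246
d((-10, 5), (9, 11)) = 19.9249
d((-14, -15), (-9, 4)) = 19.6469
d((-14, -15), (-1, -13)) = 13.1529
d((-14, -15), (9, 11)) = 34.7131
d((-9, 4), (-1, -13)) = 18.7883
d((-9, 4), (9, 11)) = 19.3132
d((-1, -13), (9, 11)) = 26.0

Closest pair: (-10, 5) and (-9, 4) with distance 1.4142

The closest pair is (-10, 5) and (-9, 4) with Euclidean distance 1.4142. For 6 points, brute-force pairwise comparison is shown above. For large n, the divide-and-conquer algorithm (sort by x, recurse on halves, check the dividing strip) achieves O(n log n).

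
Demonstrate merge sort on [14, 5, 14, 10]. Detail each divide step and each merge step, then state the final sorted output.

Merge sort trace:

Split: [14, 5, 14, 10] -> [14, 5] and [14, 10]
  Split: [14, 5] -> [14] and [5]
  Merge: [14] + [5] -> [5, 14]
  Split: [14, 10] -> [14] and [10]
  Merge: [14] + [10] -> [10, 14]
Merge: [5, 14] + [10, 14] -> [5, 10, 14, 14]

Final sorted array: [5, 10, 14, 14]

The merge sort proceeds by recursively splitting the array and merging sorted halves.
After all merges, the sorted array is [5, 10, 14, 14].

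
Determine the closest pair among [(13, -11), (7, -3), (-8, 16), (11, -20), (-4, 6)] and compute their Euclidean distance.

Computing all pairwise distances among 5 points:

d((13, -11), (7, -3)) = 10.0
d((13, -11), (-8, 16)) = 34.2053
d((13, -11), (11, -20)) = 9.2195 <-- minimum
d((13, -11), (-4, 6)) = 24.0416
d((7, -3), (-8, 16)) = 24.2074
d((7, -3), (11, -20)) = 17.4642
d((7, -3), (-4, 6)) = 14.2127
d((-8, 16), (11, -20)) = 40.7063
d((-8, 16), (-4, 6)) = 10.7703
d((11, -20), (-4, 6)) = 30.0167

Closest pair: (13, -11) and (11, -20) with distance 9.2195

The closest pair is (13, -11) and (11, -20) with Euclidean distance 9.2195. For 5 points, brute-force pairwise comparison is shown above. For large n, the divide-and-conquer algorithm (sort by x, recurse on halves, check the dividing strip) achieves O(n log n).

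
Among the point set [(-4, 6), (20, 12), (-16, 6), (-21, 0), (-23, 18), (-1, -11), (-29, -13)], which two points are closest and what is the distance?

Computing all pairwise distances among 7 points:

d((-4, 6), (20, 12)) = 24.7386
d((-4, 6), (-16, 6)) = 12.0
d((-4, 6), (-21, 0)) = 18.0278
d((-4, 6), (-23, 18)) = 22.4722
d((-4, 6), (-1, -11)) = 17.2627
d((-4, 6), (-29, -13)) = 31.4006
d((20, 12), (-16, 6)) = 36.4966
d((20, 12), (-21, 0)) = 42.72
d((20, 12), (-23, 18)) = 43.4166
d((20, 12), (-1, -11)) = 31.1448
d((20, 12), (-29, -13)) = 55.0091
d((-16, 6), (-21, 0)) = 7.8102 <-- minimum
d((-16, 6), (-23, 18)) = 13.8924
d((-16, 6), (-1, -11)) = 22.6716
d((-16, 6), (-29, -13)) = 23.0217
d((-21, 0), (-23, 18)) = 18.1108
d((-21, 0), (-1, -11)) = 22.8254
d((-21, 0), (-29, -13)) = 15.2643
d((-23, 18), (-1, -11)) = 36.4005
d((-23, 18), (-29, -13)) = 31.5753
d((-1, -11), (-29, -13)) = 28.0713

Closest pair: (-16, 6) and (-21, 0) with distance 7.8102

The closest pair is (-16, 6) and (-21, 0) with Euclidean distance 7.8102. For 7 points, brute-force pairwise comparison is shown above. For large n, the divide-and-conquer algorithm (sort by x, recurse on halves, check the dividing strip) achieves O(n log n).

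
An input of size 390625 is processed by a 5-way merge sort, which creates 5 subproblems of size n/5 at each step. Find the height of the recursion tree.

For divide and conquer with division factor 5:

Problem sizes at each level:
Level 0: 390625
Level 1: 78125
Level 2: 15625
Level 3: 3125
Level 4: 625
Level 5: 125
Level 6: 25
Level 7: 5
Level 8: 1

The root is level 0 and the size-1 base case is level 8 (the tree spans levels 0 through 8, i.e. 9 levels counting the root), so the depth is the number of divisions: log_5(390625) = 8

The recursion tree depth is log_5(390625) = 8. At each level, the problem size is divided by 5, so it takes 8 divisions to reduce to a base case of size 1. The algorithm makes 5 recursive calls at each level.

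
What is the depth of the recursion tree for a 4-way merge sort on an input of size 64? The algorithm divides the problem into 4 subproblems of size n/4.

For divide and conquer with division factor 4:

Problem sizes at each level:
Level 0: 64
Level 1: 16
Level 2: 4
Level 3: 1

The root is level 0 and the size-1 base case is level 3 (the tree spans levels 0 through 3, i.e. 4 levels counting the root), so the depth is the number of divisions: log_4(64) = 3

The recursion tree depth is log_4(64) = 3. At each level, the problem size is divided by 4, so it takes 3 divisions to reduce to a base case of size 1. The algorithm makes 4 recursive calls at each level.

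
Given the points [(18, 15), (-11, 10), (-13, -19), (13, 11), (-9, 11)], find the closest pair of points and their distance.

Computing all pairwise distances among 5 points:

d((18, 15), (-11, 10)) = 29.4279
d((18, 15), (-13, -19)) = 46.0109
d((18, 15), (13, 11)) = 6.4031
d((18, 15), (-9, 11)) = 27.2947
d((-11, 10), (-13, -19)) = 29.0689
d((-11, 10), (13, 11)) = 24.0208
d((-11, 10), (-9, 11)) = 2.2361 <-- minimum
d((-13, -19), (13, 11)) = 39.6989
d((-13, -19), (-9, 11)) = 30.2655
d((13, 11), (-9, 11)) = 22.0

Closest pair: (-11, 10) and (-9, 11) with distance 2.2361

The closest pair is (-11, 10) and (-9, 11) with Euclidean distance 2.2361. For 5 points, brute-force pairwise comparison is shown above. For large n, the divide-and-conquer algorithm (sort by x, recurse on halves, check the dividing strip) achieves O(n log n).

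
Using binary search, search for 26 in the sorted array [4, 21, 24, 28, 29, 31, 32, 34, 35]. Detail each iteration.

Binary search for 26 in [4, 21, 24, 28, 29, 31, 32, 34, 35]:

lo=0, hi=8, mid=4, arr[mid]=29 -> 29 > 26, search left half
lo=0, hi=3, mid=1, arr[mid]=21 -> 21 < 26, search right half
lo=2, hi=3, mid=2, arr[mid]=24 -> 24 < 26, search right half
lo=3, hi=3, mid=3, arr[mid]=28 -> 28 > 26, search left half
lo=3 > hi=2, target 26 not found

Binary search determines that 26 is not in the array after 4 comparisons. The search space was exhausted without finding the target.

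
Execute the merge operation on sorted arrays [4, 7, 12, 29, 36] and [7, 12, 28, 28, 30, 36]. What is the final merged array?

Merging process:

Compare 4 vs 7: take 4 from left. Merged: [4]
Compare 7 vs 7: take 7 from left. Merged: [4, 7]
Compare 12 vs 7: take 7 from right. Merged: [4, 7, 7]
Compare 12 vs 12: take 12 from left. Merged: [4, 7, 7, 12]
Compare 29 vs 12: take 12 from right. Merged: [4, 7, 7, 12, 12]
Compare 29 vs 28: take 28 from right. Merged: [4, 7, 7, 12, 12, 28]
Compare 29 vs 28: take 28 from right. Merged: [4, 7, 7, 12, 12, 28, 28]
Compare 29 vs 30: take 29 from left. Merged: [4, 7, 7, 12, 12, 28, 28, 29]
Compare 36 vs 30: take 30 from right. Merged: [4, 7, 7, 12, 12, 28, 28, 29, 30]
Compare 36 vs 36: take 36 from left. Merged: [4, 7, 7, 12, 12, 28, 28, 29, 30, 36]
Append remaining from right: [36]. Merged: [4, 7, 7, 12, 12, 28, 28, 29, 30, 36, 36]

Final merged array: [4, 7, 7, 12, 12, 28, 28, 29, 30, 36, 36]
Total comparisons: 10

The merged array is [4, 7, 7, 12, 12, 28, 28, 29, 30, 36, 36], requiring 10 comparisons. The merge step runs in O(n) time where n is the total number of elements.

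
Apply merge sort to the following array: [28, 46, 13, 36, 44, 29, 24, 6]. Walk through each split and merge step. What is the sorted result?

Merge sort trace:

Split: [28, 46, 13, 36, 44, 29, 24, 6] -> [28, 46, 13, 36] and [44, 29, 24, 6]
  Split: [28, 46, 13, 36] -> [28, 46] and [13, 36]
    Split: [28, 46] -> [28] and [46]
    Merge: [28] + [46] -> [28, 46]
    Split: [13, 36] -> [13] and [36]
    Merge: [13] + [36] -> [13, 36]
  Merge: [28, 46] + [13, 36] -> [13, 28, 36, 46]
  Split: [44, 29, 24, 6] -> [44, 29] and [24, 6]
    Split: [44, 29] -> [44] and [29]
    Merge: [44] + [29] -> [29, 44]
    Split: [24, 6] -> [24] and [6]
    Merge: [24] + [6] -> [6, 24]
  Merge: [29, 44] + [6, 24] -> [6, 24, 29, 44]
Merge: [13, 28, 36, 46] + [6, 24, 29, 44] -> [6, 13, 24, 28, 29, 36, 44, 46]

Final sorted array: [6, 13, 24, 28, 29, 36, 44, 46]

The merge sort proceeds by recursively splitting the array and merging sorted halves.
After all merges, the sorted array is [6, 13, 24, 28, 29, 36, 44, 46].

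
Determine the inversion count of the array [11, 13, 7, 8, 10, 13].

Finding inversions in [11, 13, 7, 8, 10, 13]:

(0, 2): arr[0]=11 > arr[2]=7
(0, 3): arr[0]=11 > arr[3]=8
(0, 4): arr[0]=11 > arr[4]=10
(1, 2): arr[1]=13 > arr[2]=7
(1, 3): arr[1]=13 > arr[3]=8
(1, 4): arr[1]=13 > arr[4]=10

Total inversions: 6

The array has 6 inversion(s): (0,2), (0,3), (0,4), (1,2), (1,3), (1,4). Each pair (i,j) satisfies i < j and arr[i] > arr[j].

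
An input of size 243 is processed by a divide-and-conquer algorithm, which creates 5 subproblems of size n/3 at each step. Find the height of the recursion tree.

For divide and conquer with division factor 3:

Problem sizes at each level:
Level 0: 243
Level 1: 81
Level 2: 27
Level 3: 9
Level 4: 3
Level 5: 1

The root is level 0 and the size-1 base case is level 5 (the tree spans levels 0 through 5, i.e. 6 levels counting the root), so the depth is the number of divisions: log_3(243) = 5

The recursion tree depth is log_3(243) = 5. At each level, the problem size is divided by 3, so it takes 5 divisions to reduce to a base case of size 1. The algorithm makes 5 recursive calls at each level.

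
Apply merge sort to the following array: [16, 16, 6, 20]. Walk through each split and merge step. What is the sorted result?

Merge sort trace:

Split: [16, 16, 6, 20] -> [16, 16] and [6, 20]
  Split: [16, 16] -> [16] and [16]
  Merge: [16] + [16] -> [16, 16]
  Split: [6, 20] -> [6] and [20]
  Merge: [6] + [20] -> [6, 20]
Merge: [16, 16] + [6, 20] -> [6, 16, 16, 20]

Final sorted array: [6, 16, 16, 20]

The merge sort proceeds by recursively splitting the array and merging sorted halves.
After all merges, the sorted array is [6, 16, 16, 20].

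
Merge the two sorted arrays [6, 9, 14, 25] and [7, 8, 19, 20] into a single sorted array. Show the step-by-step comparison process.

Merging process:

Compare 6 vs 7: take 6 from left. Merged: [6]
Compare 9 vs 7: take 7 from right. Merged: [6, 7]
Compare 9 vs 8: take 8 from right. Merged: [6, 7, 8]
Compare 9 vs 19: take 9 from left. Merged: [6, 7, 8, 9]
Compare 14 vs 19: take 14 from left. Merged: [6, 7, 8, 9, 14]
Compare 25 vs 19: take 19 from right. Merged: [6, 7, 8, 9, 14, 19]
Compare 25 vs 20: take 20 from right. Merged: [6, 7, 8, 9, 14, 19, 20]
Append remaining from left: [25]. Merged: [6, 7, 8, 9, 14, 19, 20, 25]

Final merged array: [6, 7, 8, 9, 14, 19, 20, 25]
Total comparisons: 7

The merged array is [6, 7, 8, 9, 14, 19, 20, 25], requiring 7 comparisons. The merge step runs in O(n) time where n is the total number of elements.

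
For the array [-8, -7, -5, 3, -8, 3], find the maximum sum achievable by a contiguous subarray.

Using Kadane's algorithm on [-8, -7, -5, 3, -8, 3]:

Scanning through the array:
Position 1 (value -7): max_ending_here = -7, max_so_far = -7
Position 2 (value -5): max_ending_here = -5, max_so_far = -5
Position 3 (value 3): max_ending_here = 3, max_so_far = 3
Position 4 (value -8): max_ending_here = -5, max_so_far = 3
Position 5 (value 3): max_ending_here = 3, max_so_far = 3

Maximum subarray: [3]
Maximum sum: 3

The maximum subarray is [3] with sum 3. This subarray runs from index 3 to index 3.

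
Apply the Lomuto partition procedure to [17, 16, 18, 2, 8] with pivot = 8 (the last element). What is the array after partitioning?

Lomuto partition with pivot = 8:

Initial array: [17, 16, 18, 2, 8]

arr[0]=17 > 8: no swap
arr[1]=16 > 8: no swap
arr[2]=18 > 8: no swap
arr[3]=2 <= 8: swap with position 0, array becomes [2, 16, 18, 17, 8]

Place pivot at position 1: [2, 8, 18, 17, 16]
Pivot position: 1

After partitioning with pivot 8, the array becomes [2, 8, 18, 17, 16]. The pivot is placed at index 1. All elements to the left of the pivot are <= 8, and all elements to the right are > 8.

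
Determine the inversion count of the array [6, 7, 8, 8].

Finding inversions in [6, 7, 8, 8]:


Total inversions: 0

The array has 0 inversions. It is already sorted.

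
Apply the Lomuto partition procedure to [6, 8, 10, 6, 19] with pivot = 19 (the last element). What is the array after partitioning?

Lomuto partition with pivot = 19:

Initial array: [6, 8, 10, 6, 19]

arr[0]=6 <= 19: swap with position 0, array becomes [6, 8, 10, 6, 19]
arr[1]=8 <= 19: swap with position 1, array becomes [6, 8, 10, 6, 19]
arr[2]=10 <= 19: swap with position 2, array becomes [6, 8, 10, 6, 19]
arr[3]=6 <= 19: swap with position 3, array becomes [6, 8, 10, 6, 19]

Place pivot at position 4: [6, 8, 10, 6, 19]
Pivot position: 4

After partitioning with pivot 19, the array becomes [6, 8, 10, 6, 19]. The pivot is placed at index 4. All elements to the left of the pivot are <= 19, and all elements to the right are > 19.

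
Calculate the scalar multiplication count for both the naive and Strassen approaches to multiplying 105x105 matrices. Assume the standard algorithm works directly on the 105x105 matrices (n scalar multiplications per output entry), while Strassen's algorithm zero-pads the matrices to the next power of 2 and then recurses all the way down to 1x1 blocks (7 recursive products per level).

Matrix multiplication for 105x105 matrices:

Strassen's algorithm requires power-of-2 dimensions. Pad 105x105 to 128x128 (next power of 2).

Standard algorithm: 105^3 = 1157625 multiplications
Strassen's algorithm: 7^(log2(128)) = 7^7 = 823543 multiplications
Savings: 1157625 - 823543 = 334082 multiplications

Standard: 1157625 multiplications (105^3). Strassen: 823543 multiplications (7^7, after padding to 128x128). Strassen reduces 8 recursive multiplications to 7 at each level.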